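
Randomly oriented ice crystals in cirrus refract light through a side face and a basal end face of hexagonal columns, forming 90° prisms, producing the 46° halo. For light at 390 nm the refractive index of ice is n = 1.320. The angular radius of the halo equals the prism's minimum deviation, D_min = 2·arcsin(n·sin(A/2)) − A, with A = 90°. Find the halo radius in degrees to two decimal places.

n·sin(A/2) = 1.320 × sin 45° = 1.320 × 0.7071 = 0.9334.
D_min = 2·arcsin(0.9334) − 90° = 2 × 68.968° − 90° = 47.936°.

47.94°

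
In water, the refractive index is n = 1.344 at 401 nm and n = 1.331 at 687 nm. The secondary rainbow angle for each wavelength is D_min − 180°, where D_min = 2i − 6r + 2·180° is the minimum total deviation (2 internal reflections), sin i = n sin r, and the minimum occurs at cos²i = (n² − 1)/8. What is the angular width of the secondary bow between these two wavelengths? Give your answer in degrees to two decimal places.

At 401 nm (n = 1.344): cos²i = 0.10079 → i = 71.490°, r = 44.874°, D_min = 233.733°, rainbow angle = 53.733°.
At 687 nm (n = 1.331): cos²i = 0.09645 → i = 71.907°, r = 45.575°, D_min = 230.365°, rainbow angle = 50.365°.
Angular width = |53.733° − 50.365°| = 3.368°.

3.37°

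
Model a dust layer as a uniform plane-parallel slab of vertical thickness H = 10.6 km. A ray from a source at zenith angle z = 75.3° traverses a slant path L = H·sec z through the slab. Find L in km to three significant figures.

41.8 km

sec z = 1/cos 75.3° = 3.9408.
L = 10.6 × 3.9408 = 41.772 km.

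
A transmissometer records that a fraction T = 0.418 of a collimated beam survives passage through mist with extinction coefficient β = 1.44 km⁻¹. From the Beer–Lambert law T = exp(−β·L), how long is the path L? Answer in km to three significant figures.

0.606 km

Beer–Lambert: T = exp(−βL) ⇒ L = −ln(T)/β = −ln(0.418)/1.44 = 0.8723/1.44 = 0.6057 km.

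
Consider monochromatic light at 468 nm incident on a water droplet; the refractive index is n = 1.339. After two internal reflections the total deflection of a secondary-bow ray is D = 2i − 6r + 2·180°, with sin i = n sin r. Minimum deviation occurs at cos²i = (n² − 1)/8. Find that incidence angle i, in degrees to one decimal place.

71.6°

cos²i = (1.339² − 1)/8 = (1.79292 − 1)/8 = 0.09912.
cos i = 0.31483, so i = 71.650°.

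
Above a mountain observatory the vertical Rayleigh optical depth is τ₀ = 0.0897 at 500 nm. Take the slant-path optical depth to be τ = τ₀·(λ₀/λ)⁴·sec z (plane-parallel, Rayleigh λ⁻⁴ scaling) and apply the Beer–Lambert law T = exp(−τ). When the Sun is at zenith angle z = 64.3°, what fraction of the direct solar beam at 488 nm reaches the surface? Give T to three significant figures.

sec 64.3° = 2.3060.
τ = 0.0897 × (500/488)⁴ × 2.3060 = 0.0897 × 1.1020 × 2.3060 = 0.2280.
T = exp(−0.2280) = 0.7962.

0.796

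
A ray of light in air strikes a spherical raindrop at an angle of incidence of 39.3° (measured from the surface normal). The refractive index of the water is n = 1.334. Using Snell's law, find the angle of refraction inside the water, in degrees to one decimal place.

28.3°

Snell: sin θ_r = sin θ_i / n = sin 39.3° / 1.334 = 0.6334 / 1.334 = 0.4748.
θ_r = arcsin(0.4748) = 28.35°.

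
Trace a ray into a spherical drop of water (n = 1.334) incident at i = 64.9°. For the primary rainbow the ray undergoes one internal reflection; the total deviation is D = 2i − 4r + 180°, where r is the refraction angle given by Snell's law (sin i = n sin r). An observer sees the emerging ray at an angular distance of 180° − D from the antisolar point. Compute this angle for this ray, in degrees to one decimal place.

41.2°

sin r = sin 64.9° / 1.334 = 0.9056/1.334 = 0.6788; r = 42.75°.
D = 2·64.9° − 4·42.75° + 180° = 129.80° − 171.01° + 180° = 138.79°.
Angle from antisolar point = 180° − D = 41.21°.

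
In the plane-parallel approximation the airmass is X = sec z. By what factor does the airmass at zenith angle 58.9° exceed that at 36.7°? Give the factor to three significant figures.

X(58.9°)/X(36.7°) = sec 58.9° / sec 36.7° = cos 36.7° / cos 58.9° = 0.8018/0.5165 = 1.5522.

1.55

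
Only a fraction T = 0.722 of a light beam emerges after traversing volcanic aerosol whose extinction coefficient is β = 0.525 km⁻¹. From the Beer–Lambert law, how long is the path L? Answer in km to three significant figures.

0.620 km

Beer–Lambert: T = exp(−βL) ⇒ L = −ln(T)/β = −ln(0.722)/0.525 = 0.3257/0.525 = 0.6204 km.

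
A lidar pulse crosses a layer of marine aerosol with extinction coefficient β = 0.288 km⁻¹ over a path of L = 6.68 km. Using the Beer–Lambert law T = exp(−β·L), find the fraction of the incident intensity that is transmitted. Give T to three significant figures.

τ = β·L = 0.288 × 6.68 = 1.9238.
T = exp(−1.9238) = 0.1460.

0.146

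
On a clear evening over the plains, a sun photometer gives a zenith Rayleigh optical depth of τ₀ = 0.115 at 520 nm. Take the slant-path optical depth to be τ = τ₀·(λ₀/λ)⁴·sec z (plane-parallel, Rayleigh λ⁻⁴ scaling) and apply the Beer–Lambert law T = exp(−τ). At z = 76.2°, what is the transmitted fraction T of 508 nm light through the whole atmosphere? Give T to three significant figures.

0.589

sec 76.2° = 4.1923.
τ = 0.115 × (520/508)⁴ × 4.1923 = 0.115 × 1.0979 × 4.1923 = 0.5293.
T = exp(−0.5293) = 0.5890.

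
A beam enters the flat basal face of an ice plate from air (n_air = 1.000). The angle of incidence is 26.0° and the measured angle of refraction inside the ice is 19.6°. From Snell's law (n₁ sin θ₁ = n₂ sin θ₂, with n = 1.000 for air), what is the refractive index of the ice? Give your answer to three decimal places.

n = sin θ_i / sin θ_r = sin 26.0° / sin 19.6° = 0.4384 / 0.3355 = 1.3068.

1.307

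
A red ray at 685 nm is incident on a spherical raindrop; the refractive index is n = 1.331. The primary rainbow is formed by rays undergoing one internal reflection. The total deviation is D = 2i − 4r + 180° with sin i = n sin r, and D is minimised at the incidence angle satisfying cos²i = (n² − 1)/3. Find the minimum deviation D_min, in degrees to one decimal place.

137.6°

cos²i = (1.77156 − 1)/3 = 0.25719; i = arccos(0.50714) = 59.527°.
sin r = sin 59.527°/1.331 = 0.64753; r = 40.356°.
D_min = 2·59.527° − 4·40.356° + 180° = 137.630°.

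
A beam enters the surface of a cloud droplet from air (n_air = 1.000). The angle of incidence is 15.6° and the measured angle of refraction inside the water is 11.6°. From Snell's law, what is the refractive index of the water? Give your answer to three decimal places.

1.337

n = sin θ_i / sin θ_r = sin 15.6° / sin 11.6° = 0.2689 / 0.2011 = 1.3374.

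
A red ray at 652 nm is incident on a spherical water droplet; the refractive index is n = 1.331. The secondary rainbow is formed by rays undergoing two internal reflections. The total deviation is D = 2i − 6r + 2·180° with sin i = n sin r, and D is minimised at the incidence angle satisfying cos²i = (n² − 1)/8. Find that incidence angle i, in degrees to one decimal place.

71.9°

cos²i = (1.331² − 1)/8 = (1.77156 − 1)/8 = 0.09645.
cos i = 0.31056, so i = 71.907°.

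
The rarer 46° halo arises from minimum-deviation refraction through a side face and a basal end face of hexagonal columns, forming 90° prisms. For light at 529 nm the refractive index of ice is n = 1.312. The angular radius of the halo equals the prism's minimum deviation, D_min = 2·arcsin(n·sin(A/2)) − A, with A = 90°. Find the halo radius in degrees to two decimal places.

n·sin(A/2) = 1.312 × sin 45° = 1.312 × 0.7071 = 0.9277.
D_min = 2·arcsin(0.9277) − 90° = 2 × 68.083° − 90° = 46.166°.

46.17°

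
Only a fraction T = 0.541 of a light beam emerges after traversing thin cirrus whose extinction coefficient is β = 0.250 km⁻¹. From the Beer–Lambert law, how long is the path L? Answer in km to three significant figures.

Beer–Lambert: T = exp(−βL) ⇒ L = −ln(T)/β = −ln(0.541)/0.250 = 0.6143/0.250 = 2.457 km.

2.46 km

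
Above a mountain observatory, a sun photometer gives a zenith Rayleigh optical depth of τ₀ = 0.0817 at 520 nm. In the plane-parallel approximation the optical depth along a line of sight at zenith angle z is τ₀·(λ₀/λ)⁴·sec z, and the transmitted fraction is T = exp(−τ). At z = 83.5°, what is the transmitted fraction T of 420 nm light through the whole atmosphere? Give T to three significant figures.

0.183

sec 83.5° = 8.8337.
τ = 0.0817 × (520/420)⁴ × 8.8337 = 0.0817 × 2.3497 × 8.8337 = 1.6958.
T = exp(−1.6958) = 0.1834.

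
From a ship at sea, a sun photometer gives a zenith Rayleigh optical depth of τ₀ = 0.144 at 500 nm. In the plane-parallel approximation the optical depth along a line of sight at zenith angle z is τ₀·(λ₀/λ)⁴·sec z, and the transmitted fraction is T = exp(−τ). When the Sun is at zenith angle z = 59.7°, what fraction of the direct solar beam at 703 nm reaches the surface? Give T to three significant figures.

0.930

sec 59.7° = 1.9821.
τ = 0.144 × (500/703)⁴ × 1.9821 = 0.144 × 0.2559 × 1.9821 = 0.0730.
T = exp(−0.0730) = 0.9296.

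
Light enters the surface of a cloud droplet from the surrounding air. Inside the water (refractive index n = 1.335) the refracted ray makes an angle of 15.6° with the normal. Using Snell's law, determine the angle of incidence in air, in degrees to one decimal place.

21.0°

Snell: sin θ_i = n · sin θ_r = 1.335 × sin 15.6° = 1.335 × 0.2689 = 0.3590.
θ_i = arcsin(0.3590) = 21.04°.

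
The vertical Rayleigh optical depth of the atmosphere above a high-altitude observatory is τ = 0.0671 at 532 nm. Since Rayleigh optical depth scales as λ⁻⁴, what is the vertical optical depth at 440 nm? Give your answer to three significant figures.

τ(440 nm) = τ(532 nm) × (532/440)⁴ = 0.0671 × (1.2091)⁴ = 0.0671 × 2.1372 = 0.1434.

0.143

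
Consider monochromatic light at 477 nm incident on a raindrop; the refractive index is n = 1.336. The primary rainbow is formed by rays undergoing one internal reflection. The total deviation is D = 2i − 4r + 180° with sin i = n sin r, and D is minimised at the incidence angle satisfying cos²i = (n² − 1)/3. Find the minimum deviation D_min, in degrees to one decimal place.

138.4°

cos²i = (1.78490 − 1)/3 = 0.26163; i = arccos(0.51150) = 59.236°.
sin r = sin 59.236°/1.336 = 0.64318; r = 40.029°.
D_min = 2·59.236° − 4·40.029° + 180° = 138.356°.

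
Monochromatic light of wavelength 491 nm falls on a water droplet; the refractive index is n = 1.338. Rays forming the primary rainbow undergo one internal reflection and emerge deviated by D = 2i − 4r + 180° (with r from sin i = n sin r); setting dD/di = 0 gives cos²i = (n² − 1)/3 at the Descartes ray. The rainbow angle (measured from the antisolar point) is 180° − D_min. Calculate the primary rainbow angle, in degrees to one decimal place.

41.4°

cos²i = (1.79024 − 1)/3 = 0.26341; i = arccos(0.51324) = 59.120°.
sin r = sin 59.120°/1.338 = 0.64144; r = 39.899°.
D_min = 2·59.120° − 4·39.899° + 180° = 138.643°.
Rainbow angle = 180° − D_min = 41.357°.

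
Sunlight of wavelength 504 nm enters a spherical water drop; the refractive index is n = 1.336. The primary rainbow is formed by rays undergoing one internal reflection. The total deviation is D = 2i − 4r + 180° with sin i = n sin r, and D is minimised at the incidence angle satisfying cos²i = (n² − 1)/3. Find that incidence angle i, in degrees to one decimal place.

59.2°

cos²i = (1.336² − 1)/3 = (1.78490 − 1)/3 = 0.26163.
cos i = 0.51150, so i = 59.236°.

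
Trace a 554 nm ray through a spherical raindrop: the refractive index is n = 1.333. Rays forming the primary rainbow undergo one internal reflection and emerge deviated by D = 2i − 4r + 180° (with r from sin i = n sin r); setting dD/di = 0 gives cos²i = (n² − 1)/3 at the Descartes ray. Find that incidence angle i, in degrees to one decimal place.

59.4°

cos²i = (1.333² − 1)/3 = (1.77689 − 1)/3 = 0.25896.
cos i = 0.50888, so i = 59.410°.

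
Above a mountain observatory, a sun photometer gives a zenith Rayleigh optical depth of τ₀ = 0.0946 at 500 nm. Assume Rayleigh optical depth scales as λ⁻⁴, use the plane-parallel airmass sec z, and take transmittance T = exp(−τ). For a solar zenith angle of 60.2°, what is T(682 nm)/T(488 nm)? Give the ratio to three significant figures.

1.17

Airmass: sec 60.2° = 2.0122.
τ(682 nm) = 0.0946 × (500/682)⁴ × 2.0122 = 0.0946 × 0.2889 × 2.0122 = 0.0550.
τ(488 nm) = 0.0946 × (500/488)⁴ × 2.0122 = 0.0946 × 1.1020 × 2.0122 = 0.2098.
T(682)/T(488) = exp(τ_B − τ_A) = exp(0.1548) = 1.1674.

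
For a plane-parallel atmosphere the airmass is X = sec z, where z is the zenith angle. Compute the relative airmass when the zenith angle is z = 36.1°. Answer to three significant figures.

1.24

X = sec z = 1/cos 36.1° = 1/0.8080 = 1.2376.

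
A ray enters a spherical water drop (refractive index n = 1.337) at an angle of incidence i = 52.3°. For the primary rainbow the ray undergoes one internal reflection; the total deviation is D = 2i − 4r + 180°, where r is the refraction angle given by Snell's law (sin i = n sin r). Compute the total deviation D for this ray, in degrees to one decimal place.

sin r = sin 52.3° / 1.337 = 0.7912/1.337 = 0.5918; r = 36.28°.
D = 2·52.3° − 4·36.28° + 180° = 104.60° − 145.14° + 180° = 139.46°.

139.5°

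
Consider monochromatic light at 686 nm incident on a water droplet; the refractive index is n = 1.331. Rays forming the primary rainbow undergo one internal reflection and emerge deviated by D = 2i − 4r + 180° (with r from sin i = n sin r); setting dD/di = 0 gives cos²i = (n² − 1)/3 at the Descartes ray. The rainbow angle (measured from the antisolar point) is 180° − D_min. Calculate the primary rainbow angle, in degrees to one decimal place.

cos²i = (1.77156 − 1)/3 = 0.25719; i = arccos(0.50714) = 59.527°.
sin r = sin 59.527°/1.331 = 0.64753; r = 40.356°.
D_min = 2·59.527° − 4·40.356° + 180° = 137.630°.
Rainbow angle = 180° − D_min = 42.370°.

42.4°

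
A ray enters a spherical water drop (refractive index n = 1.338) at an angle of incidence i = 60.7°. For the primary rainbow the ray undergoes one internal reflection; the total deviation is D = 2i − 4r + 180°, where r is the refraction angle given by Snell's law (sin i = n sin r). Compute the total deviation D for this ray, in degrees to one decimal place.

sin r = sin 60.7° / 1.338 = 0.8721/1.338 = 0.6518; r = 40.68°.
D = 2·60.7° − 4·40.68° + 180° = 121.40° − 162.70° + 180° = 138.70°.

138.7°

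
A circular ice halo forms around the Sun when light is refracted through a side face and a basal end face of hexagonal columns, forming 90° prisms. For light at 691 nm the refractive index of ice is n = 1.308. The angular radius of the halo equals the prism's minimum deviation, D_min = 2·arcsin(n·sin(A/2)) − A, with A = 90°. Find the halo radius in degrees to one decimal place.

n·sin(A/2) = 1.308 × sin 45° = 1.308 × 0.7071 = 0.9249.
D_min = 2·arcsin(0.9249) − 90° = 2 × 67.653° − 90° = 45.305°.

45.3°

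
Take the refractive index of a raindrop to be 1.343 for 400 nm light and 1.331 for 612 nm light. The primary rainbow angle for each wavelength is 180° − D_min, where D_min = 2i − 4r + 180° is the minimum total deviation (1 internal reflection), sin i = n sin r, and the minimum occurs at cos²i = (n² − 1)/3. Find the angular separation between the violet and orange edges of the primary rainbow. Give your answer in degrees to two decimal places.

At 400 nm (n = 1.343): cos²i = 0.26788 → i = 58.830°, r = 39.577°, D_min = 139.354°, rainbow angle = 40.646°.
At 612 nm (n = 1.331): cos²i = 0.25719 → i = 59.527°, r = 40.356°, D_min = 137.630°, rainbow angle = 42.370°.
Angular width = |40.646° − 42.370°| = 1.724°.

1.72°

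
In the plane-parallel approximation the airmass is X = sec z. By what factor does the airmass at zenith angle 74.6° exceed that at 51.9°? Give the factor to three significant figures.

X(74.6°)/X(51.9°) = sec 74.6° / sec 51.9° = cos 51.9° / cos 74.6° = 0.6170/0.2656 = 2.3236.

2.32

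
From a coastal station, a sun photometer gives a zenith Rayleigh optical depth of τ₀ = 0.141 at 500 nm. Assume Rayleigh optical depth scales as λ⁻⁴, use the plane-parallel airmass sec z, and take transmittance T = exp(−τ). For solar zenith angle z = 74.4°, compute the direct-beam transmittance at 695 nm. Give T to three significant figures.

sec 74.4° = 3.7186.
τ = 0.141 × (500/695)⁴ × 3.7186 = 0.141 × 0.2679 × 3.7186 = 0.1405.
T = exp(−0.1405) = 0.8690.

0.869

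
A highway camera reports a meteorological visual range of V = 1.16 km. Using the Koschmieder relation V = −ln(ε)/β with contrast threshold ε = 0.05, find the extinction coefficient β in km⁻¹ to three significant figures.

2.58 km⁻¹

β = −ln(0.05) / V = 2.996 / 1.16 = 2.5825 km⁻¹.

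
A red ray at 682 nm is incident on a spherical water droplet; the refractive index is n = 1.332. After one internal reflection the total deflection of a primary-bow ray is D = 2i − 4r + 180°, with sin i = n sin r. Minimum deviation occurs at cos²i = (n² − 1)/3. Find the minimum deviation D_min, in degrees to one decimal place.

137.8°

cos²i = (1.77422 − 1)/3 = 0.25807; i = arccos(0.50801) = 59.469°.
sin r = sin 59.469°/1.332 = 0.64666; r = 40.290°.
D_min = 2·59.469° − 4·40.290° + 180° = 137.776°.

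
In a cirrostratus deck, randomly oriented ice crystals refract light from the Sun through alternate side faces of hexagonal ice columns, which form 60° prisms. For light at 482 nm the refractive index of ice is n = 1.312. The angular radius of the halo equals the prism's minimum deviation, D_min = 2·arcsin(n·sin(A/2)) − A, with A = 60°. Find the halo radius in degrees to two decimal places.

21.99°

n·sin(A/2) = 1.312 × sin 30° = 1.312 × 0.5000 = 0.6560.
D_min = 2·arcsin(0.6560) − 60° = 2 × 40.996° − 60° = 21.991°.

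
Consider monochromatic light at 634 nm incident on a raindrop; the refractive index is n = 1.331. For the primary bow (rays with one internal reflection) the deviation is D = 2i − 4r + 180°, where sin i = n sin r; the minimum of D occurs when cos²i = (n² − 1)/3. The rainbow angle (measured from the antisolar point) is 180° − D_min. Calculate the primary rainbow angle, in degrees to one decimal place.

42.4°

cos²i = (1.77156 − 1)/3 = 0.25719; i = arccos(0.50714) = 59.527°.
sin r = sin 59.527°/1.331 = 0.64753; r = 40.356°.
D_min = 2·59.527° − 4·40.356° + 180° = 137.630°.
Rainbow angle = 180° − D_min = 42.370°.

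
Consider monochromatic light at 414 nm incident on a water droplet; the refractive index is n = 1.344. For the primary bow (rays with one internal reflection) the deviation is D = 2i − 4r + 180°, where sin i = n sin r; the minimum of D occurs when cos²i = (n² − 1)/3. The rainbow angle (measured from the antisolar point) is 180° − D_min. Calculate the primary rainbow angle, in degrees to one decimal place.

40.5°

cos²i = (1.80634 − 1)/3 = 0.26878; i = arccos(0.51844) = 58.772°.
sin r = sin 58.772°/1.344 = 0.63625; r = 39.512°.
D_min = 2·58.772° − 4·39.512° + 180° = 139.495°.
Rainbow angle = 180° − D_min = 40.505°.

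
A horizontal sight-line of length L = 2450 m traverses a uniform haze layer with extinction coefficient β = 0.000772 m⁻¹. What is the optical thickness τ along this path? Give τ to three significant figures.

τ = β·L = 0.000772 × 2450 = 1.8914.

1.89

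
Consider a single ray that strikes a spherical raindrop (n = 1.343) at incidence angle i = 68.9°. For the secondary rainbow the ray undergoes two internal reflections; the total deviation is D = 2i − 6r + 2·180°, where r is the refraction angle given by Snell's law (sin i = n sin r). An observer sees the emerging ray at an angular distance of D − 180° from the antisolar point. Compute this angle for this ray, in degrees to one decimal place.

sin r = sin 68.9° / 1.343 = 0.9330/1.343 = 0.6947; r = 44.00°.
D = 2·68.9° − 6·44.00° + 2·180° = 137.80° − 264.01° + 360° = 233.79°.
Angle from antisolar point = D − 180° = 53.79°.

53.8°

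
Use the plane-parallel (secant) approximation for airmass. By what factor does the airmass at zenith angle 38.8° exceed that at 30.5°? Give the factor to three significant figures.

X(38.8°)/X(30.5°) = sec 38.8° / sec 30.5° = cos 30.5° / cos 38.8° = 0.8616/0.7793 = 1.1056.

1.11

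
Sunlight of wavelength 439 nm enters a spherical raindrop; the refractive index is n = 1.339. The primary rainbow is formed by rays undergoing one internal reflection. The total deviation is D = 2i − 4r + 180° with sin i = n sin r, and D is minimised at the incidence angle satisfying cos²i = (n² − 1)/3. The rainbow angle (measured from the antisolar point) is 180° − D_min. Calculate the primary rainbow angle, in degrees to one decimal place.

41.2°

cos²i = (1.79292 − 1)/3 = 0.26431; i = arccos(0.51411) = 59.062°.
sin r = sin 59.062°/1.339 = 0.64057; r = 39.834°.
D_min = 2·59.062° − 4·39.834° + 180° = 138.786°.
Rainbow angle = 180° − D_min = 41.214°.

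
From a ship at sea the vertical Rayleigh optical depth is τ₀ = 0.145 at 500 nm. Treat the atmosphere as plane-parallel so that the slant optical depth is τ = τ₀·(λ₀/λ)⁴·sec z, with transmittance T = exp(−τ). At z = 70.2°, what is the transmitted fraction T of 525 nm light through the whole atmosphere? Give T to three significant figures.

sec 70.2° = 2.9521.
τ = 0.145 × (500/525)⁴ × 2.9521 = 0.145 × 0.8227 × 2.9521 = 0.3522.
T = exp(−0.3522) = 0.7032.

0.703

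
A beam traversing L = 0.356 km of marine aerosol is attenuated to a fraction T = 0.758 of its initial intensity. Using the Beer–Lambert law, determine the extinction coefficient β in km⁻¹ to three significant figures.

0.778 km⁻¹

Beer–Lambert: T = exp(−βL) ⇒ β = −ln(T)/L = −ln(0.758)/0.356 = 0.2771/0.356 = 0.7783 km⁻¹.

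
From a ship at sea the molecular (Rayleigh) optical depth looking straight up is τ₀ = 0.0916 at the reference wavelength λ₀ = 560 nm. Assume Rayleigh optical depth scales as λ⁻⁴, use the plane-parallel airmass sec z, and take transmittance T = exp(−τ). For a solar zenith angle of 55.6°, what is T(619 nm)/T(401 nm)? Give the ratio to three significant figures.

1.66

Airmass: sec 55.6° = 1.7700.
τ(619 nm) = 0.0916 × (560/619)⁴ × 1.7700 = 0.0916 × 0.6699 × 1.7700 = 0.1086.
τ(401 nm) = 0.0916 × (560/401)⁴ × 1.7700 = 0.0916 × 3.8034 × 1.7700 = 0.6167.
T(619)/T(401) = exp(τ_B − τ_A) = exp(0.5081) = 1.6621.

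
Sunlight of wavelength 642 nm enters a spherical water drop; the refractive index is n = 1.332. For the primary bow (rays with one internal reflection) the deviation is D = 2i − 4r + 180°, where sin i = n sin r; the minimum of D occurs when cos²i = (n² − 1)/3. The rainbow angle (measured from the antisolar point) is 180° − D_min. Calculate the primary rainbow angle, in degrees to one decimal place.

cos²i = (1.77422 − 1)/3 = 0.25807; i = arccos(0.50801) = 59.469°.
sin r = sin 59.469°/1.332 = 0.64666; r = 40.290°.
D_min = 2·59.469° − 4·40.290° + 180° = 137.776°.
Rainbow angle = 180° − D_min = 42.224°.

42.2°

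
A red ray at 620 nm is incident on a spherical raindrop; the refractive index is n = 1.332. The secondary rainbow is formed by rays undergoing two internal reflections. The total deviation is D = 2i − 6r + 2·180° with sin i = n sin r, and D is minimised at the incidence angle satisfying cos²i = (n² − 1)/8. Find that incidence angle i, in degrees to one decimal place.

cos²i = (1.332² − 1)/8 = (1.77422 − 1)/8 = 0.09678.
cos i = 0.31109, so i = 71.875°.

71.9°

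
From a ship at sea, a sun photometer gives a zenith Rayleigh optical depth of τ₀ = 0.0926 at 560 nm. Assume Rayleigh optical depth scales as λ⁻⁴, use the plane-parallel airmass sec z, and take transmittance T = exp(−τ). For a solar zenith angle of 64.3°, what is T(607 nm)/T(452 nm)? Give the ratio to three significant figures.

1.42

Airmass: sec 64.3° = 2.3060.
τ(607 nm) = 0.0926 × (560/607)⁴ × 2.3060 = 0.0926 × 0.7244 × 2.3060 = 0.1547.
τ(452 nm) = 0.0926 × (560/452)⁴ × 2.3060 = 0.0926 × 2.3561 × 2.3060 = 0.5031.
T(607)/T(452) = exp(τ_B − τ_A) = exp(0.3484) = 1.4168.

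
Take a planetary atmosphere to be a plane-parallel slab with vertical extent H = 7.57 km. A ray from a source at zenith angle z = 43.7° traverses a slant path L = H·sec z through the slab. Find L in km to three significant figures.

10.5 km

sec z = 1/cos 43.7° = 1.3832.
L = 7.57 × 1.3832 = 10.471 km.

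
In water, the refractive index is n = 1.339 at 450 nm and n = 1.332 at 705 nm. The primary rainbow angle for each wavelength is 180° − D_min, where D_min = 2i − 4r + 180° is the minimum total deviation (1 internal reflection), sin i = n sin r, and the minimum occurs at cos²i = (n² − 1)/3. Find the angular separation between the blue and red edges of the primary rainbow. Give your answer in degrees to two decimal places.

At 450 nm (n = 1.339): cos²i = 0.26431 → i = 59.062°, r = 39.834°, D_min = 138.786°, rainbow angle = 41.214°.
At 705 nm (n = 1.332): cos²i = 0.25807 → i = 59.469°, r = 40.290°, D_min = 137.776°, rainbow angle = 42.224°.
Angular width = |41.214° − 42.224°| = 1.010°.

1.01°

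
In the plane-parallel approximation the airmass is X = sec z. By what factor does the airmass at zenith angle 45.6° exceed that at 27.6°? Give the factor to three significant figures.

X(45.6°)/X(27.6°) = sec 45.6° / sec 27.6° = cos 27.6° / cos 45.6° = 0.8862/0.6997 = 1.2666.

1.27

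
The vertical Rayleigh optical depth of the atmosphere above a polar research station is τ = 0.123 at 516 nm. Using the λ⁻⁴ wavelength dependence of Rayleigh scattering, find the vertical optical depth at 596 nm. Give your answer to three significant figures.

τ(596 nm) = τ(516 nm) × (516/596)⁴ = 0.123 × (0.8658)⁴ = 0.123 × 0.5618 = 0.0691.

0.0691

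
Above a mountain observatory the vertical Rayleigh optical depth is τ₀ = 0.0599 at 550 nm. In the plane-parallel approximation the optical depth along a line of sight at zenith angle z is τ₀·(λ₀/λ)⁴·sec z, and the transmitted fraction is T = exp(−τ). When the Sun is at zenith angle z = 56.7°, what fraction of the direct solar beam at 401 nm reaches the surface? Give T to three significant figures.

0.680

sec 56.7° = 1.8214.
τ = 0.0599 × (550/401)⁴ × 1.8214 = 0.0599 × 3.5389 × 1.8214 = 0.3861.
T = exp(−0.3861) = 0.6797.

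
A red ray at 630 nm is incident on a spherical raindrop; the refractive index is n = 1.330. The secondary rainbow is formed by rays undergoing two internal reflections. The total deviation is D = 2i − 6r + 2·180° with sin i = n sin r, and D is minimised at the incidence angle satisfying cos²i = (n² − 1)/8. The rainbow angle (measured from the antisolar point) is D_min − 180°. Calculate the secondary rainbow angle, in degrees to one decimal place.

50.1°

cos²i = (1.76890 − 1)/8 = 0.09611; i = arccos(0.31002) = 71.940°.
sin r = sin 71.940°/1.330 = 0.71483; r = 45.630°.
D_min = 2·71.940° − 6·45.630° + 360° = 230.101°.
Rainbow angle = D_min − 180° = 50.101°.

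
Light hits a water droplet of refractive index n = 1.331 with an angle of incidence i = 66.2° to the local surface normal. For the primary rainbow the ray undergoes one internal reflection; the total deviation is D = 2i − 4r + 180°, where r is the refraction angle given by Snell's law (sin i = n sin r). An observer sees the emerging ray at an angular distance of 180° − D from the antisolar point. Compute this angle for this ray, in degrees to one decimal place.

sin r = sin 66.2° / 1.331 = 0.9150/1.331 = 0.6874; r = 43.43°.
D = 2·66.2° − 4·43.43° + 180° = 132.40° − 173.71° + 180° = 138.69°.
Angle from antisolar point = 180° − D = 41.31°.

41.3°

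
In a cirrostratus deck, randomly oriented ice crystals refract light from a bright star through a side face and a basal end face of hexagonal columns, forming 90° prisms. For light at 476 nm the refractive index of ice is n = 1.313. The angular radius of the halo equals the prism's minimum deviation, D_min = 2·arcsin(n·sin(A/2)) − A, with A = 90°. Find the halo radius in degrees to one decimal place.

n·sin(A/2) = 1.313 × sin 45° = 1.313 × 0.7071 = 0.9284.
D_min = 2·arcsin(0.9284) − 90° = 2 × 68.192° − 90° = 46.383°.

46.4°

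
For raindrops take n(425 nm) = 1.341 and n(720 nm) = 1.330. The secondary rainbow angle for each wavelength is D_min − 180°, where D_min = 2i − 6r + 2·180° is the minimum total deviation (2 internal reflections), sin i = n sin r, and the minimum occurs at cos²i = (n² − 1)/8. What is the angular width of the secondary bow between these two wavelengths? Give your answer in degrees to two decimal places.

2.86°

At 425 nm (n = 1.341): cos²i = 0.09979 → i = 71.586°, r = 45.034°, D_min = 232.966°, rainbow angle = 52.966°.
At 720 nm (n = 1.330): cos²i = 0.09611 → i = 71.940°, r = 45.630°, D_min = 230.101°, rainbow angle = 50.101°.
Angular width = |52.966° − 50.101°| = 2.865°.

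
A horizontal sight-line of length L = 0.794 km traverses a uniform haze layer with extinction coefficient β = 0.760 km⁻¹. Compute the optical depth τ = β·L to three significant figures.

0.603

τ = β·L = 0.760 × 0.794 = 0.6034.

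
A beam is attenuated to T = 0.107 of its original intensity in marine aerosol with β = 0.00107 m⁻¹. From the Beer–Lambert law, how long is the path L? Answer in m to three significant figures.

Beer–Lambert: T = exp(−βL) ⇒ L = −ln(T)/β = −ln(0.107)/0.00107 = 2.2349/0.00107 = 2089 m.

2090 m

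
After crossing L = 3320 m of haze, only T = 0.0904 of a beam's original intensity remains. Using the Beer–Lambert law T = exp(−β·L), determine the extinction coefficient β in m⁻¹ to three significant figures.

Beer–Lambert: T = exp(−βL) ⇒ β = −ln(T)/L = −ln(0.0904)/3320 = 2.4035/3320 = 0.0007239 m⁻¹.

0.000724 m⁻¹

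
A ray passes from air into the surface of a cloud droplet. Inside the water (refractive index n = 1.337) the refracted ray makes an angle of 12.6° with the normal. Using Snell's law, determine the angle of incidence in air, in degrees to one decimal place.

Snell: sin θ_i = n · sin θ_r = 1.337 × sin 12.6° = 1.337 × 0.2181 = 0.2917.
θ_i = arcsin(0.2917) = 16.96°.

17.0°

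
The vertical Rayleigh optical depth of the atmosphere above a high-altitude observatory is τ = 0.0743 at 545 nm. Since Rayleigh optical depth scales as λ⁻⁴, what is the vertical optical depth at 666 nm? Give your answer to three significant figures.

0.0333

τ(666 nm) = τ(545 nm) × (545/666)⁴ = 0.0743 × (0.8183)⁴ = 0.0743 × 0.4484 = 0.0333.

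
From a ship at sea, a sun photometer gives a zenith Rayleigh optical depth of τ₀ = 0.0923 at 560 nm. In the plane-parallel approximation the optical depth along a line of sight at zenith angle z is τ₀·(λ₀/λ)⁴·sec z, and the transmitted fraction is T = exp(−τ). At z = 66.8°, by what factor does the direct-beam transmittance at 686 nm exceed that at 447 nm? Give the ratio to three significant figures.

1.60

Airmass: sec 66.8° = 2.5384.
τ(686 nm) = 0.0923 × (560/686)⁴ × 2.5384 = 0.0923 × 0.4441 × 2.5384 = 0.1040.
τ(447 nm) = 0.0923 × (560/447)⁴ × 2.5384 = 0.0923 × 2.4633 × 2.5384 = 0.5772.
T(686)/T(447) = exp(τ_B − τ_A) = exp(0.4731) = 1.6050.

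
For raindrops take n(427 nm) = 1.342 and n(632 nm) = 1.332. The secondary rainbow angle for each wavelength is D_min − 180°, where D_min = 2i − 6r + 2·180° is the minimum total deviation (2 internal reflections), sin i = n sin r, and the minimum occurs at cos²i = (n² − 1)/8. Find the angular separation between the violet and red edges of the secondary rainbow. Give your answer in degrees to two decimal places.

2.59°

At 427 nm (n = 1.342): cos²i = 0.10012 → i = 71.554°, r = 44.981°, D_min = 233.222°, rainbow angle = 53.222°.
At 632 nm (n = 1.332): cos²i = 0.09678 → i = 71.875°, r = 45.520°, D_min = 230.628°, rainbow angle = 50.628°.
Angular width = |53.222° − 50.628°| = 2.594°.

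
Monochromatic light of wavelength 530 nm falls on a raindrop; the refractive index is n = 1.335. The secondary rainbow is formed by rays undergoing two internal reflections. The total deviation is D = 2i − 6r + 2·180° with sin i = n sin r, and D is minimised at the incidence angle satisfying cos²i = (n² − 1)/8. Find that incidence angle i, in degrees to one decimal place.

71.8°

cos²i = (1.335² − 1)/8 = (1.78222 − 1)/8 = 0.09778.
cos i = 0.31269, so i = 71.778°.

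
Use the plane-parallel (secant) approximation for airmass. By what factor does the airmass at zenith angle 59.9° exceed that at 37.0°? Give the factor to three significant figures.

X(59.9°)/X(37.0°) = sec 59.9° / sec 37.0° = cos 37.0° / cos 59.9° = 0.7986/0.5015 = 1.5925.

1.59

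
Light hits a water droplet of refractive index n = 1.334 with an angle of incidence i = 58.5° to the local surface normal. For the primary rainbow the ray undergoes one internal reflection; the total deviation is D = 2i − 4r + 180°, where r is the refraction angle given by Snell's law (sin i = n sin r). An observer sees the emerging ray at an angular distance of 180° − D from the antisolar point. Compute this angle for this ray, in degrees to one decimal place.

41.9°

sin r = sin 58.5° / 1.334 = 0.8526/1.334 = 0.6392; r = 39.73°.
D = 2·58.5° − 4·39.73° + 180° = 117.00° − 158.92° + 180° = 138.08°.
Angle from antisolar point = 180° − D = 41.92°.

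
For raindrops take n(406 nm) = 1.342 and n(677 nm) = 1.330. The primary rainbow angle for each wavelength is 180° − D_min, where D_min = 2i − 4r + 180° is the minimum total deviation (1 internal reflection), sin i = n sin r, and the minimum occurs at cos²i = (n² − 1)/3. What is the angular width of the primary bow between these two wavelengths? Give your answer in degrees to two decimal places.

At 406 nm (n = 1.342): cos²i = 0.26699 → i = 58.888°, r = 39.641°, D_min = 139.213°, rainbow angle = 40.787°.
At 677 nm (n = 1.330): cos²i = 0.25630 → i = 59.585°, r = 40.422°, D_min = 137.484°, rainbow angle = 42.516°.
Angular width = |40.787° − 42.516°| = 1.729°.

1.73°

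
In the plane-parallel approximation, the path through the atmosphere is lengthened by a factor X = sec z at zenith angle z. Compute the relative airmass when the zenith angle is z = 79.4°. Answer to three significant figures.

X = sec z = 1/cos 79.4° = 1/0.1840 = 5.4362.

5.44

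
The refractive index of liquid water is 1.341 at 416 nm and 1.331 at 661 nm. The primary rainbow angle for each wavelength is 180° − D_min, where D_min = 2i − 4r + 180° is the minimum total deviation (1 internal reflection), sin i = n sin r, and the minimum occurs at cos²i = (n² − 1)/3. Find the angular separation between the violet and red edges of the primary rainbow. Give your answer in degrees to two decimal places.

1.44°

At 416 nm (n = 1.341): cos²i = 0.26609 → i = 58.946°, r = 39.705°, D_min = 139.071°, rainbow angle = 40.929°.
At 661 nm (n = 1.331): cos²i = 0.25719 → i = 59.527°, r = 40.356°, D_min = 137.630°, rainbow angle = 42.370°.
Angular width = |40.929° − 42.370°| = 1.441°.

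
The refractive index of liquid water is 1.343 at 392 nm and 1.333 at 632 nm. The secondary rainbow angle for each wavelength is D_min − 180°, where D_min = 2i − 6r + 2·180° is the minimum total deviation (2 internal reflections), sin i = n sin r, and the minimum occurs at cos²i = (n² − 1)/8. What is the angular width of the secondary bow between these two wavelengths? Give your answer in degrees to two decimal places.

At 392 nm (n = 1.343): cos²i = 0.10046 → i = 71.522°, r = 44.928°, D_min = 233.478°, rainbow angle = 53.478°.
At 632 nm (n = 1.333): cos²i = 0.09711 → i = 71.843°, r = 45.466°, D_min = 230.891°, rainbow angle = 50.891°.
Angular width = |53.478° − 50.891°| = 2.587°.

2.59°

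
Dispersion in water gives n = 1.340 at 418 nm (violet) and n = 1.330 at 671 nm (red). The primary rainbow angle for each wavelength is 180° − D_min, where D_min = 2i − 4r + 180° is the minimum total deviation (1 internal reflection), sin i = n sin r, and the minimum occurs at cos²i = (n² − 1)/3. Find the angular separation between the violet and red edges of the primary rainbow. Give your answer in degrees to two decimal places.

1.45°

At 418 nm (n = 1.340): cos²i = 0.26520 → i = 59.004°, r = 39.770°, D_min = 138.929°, rainbow angle = 41.071°.
At 671 nm (n = 1.330): cos²i = 0.25630 → i = 59.585°, r = 40.422°, D_min = 137.484°, rainbow angle = 42.516°.
Angular width = |41.071° − 42.516°| = 1.445°.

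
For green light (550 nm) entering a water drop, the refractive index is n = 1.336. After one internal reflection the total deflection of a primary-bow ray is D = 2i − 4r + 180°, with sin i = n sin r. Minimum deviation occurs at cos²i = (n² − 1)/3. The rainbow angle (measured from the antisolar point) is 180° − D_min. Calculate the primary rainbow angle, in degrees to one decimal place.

41.6°

cos²i = (1.78490 − 1)/3 = 0.26163; i = arccos(0.51150) = 59.236°.
sin r = sin 59.236°/1.336 = 0.64318; r = 40.029°.
D_min = 2·59.236° − 4·40.029° + 180° = 138.356°.
Rainbow angle = 180° − D_min = 41.644°.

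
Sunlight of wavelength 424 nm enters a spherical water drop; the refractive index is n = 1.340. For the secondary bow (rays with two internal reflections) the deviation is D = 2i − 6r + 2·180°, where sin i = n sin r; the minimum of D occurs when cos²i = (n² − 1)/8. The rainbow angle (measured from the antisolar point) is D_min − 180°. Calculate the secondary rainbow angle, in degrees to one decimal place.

cos²i = (1.79560 − 1)/8 = 0.09945; i = arccos(0.31536) = 71.618°.
sin r = sin 71.618°/1.340 = 0.70819; r = 45.088°.
D_min = 2·71.618° − 6·45.088° + 360° = 232.709°.
Rainbow angle = D_min − 180° = 52.709°.

52.7°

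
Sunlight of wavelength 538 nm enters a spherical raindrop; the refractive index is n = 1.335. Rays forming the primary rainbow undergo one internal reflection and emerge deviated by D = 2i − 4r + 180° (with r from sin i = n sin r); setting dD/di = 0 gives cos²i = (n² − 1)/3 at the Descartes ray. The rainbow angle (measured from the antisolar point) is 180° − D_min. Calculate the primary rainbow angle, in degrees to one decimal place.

41.8°

cos²i = (1.78222 − 1)/3 = 0.26074; i = arccos(0.51063) = 59.294°.
sin r = sin 59.294°/1.335 = 0.64405; r = 40.094°.
D_min = 2·59.294° − 4·40.094° + 180° = 138.212°.
Rainbow angle = 180° − D_min = 41.788°.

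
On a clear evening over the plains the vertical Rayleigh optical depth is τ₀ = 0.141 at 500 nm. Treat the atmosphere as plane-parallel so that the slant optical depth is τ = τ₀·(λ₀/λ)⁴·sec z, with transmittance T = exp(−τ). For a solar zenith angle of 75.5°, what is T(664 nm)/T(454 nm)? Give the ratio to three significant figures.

Airmass: sec 75.5° = 3.9939.
τ(664 nm) = 0.141 × (500/664)⁴ × 3.9939 = 0.141 × 0.3215 × 3.9939 = 0.1811.
τ(454 nm) = 0.141 × (500/454)⁴ × 3.9939 = 0.141 × 1.4711 × 3.9939 = 0.8285.
T(664)/T(454) = exp(τ_B − τ_A) = exp(0.6474) = 1.9106.

1.91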